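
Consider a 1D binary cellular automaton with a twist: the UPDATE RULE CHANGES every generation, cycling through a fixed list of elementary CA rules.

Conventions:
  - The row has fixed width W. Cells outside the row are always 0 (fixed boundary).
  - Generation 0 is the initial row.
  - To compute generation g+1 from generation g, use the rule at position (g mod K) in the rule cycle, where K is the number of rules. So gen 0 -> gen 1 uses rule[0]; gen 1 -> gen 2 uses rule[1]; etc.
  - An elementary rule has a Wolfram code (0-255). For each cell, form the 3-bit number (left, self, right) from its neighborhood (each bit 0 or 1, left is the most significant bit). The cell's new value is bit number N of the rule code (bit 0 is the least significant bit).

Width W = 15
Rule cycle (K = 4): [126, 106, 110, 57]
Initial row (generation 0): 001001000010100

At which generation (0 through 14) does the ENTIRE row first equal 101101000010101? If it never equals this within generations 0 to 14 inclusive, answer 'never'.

Gen 0: 001001000010100
Gen 1 (rule 126): 011111100111110
Gen 2 (rule 106): 110000101100010
Gen 3 (rule 110): 110001111100110
Gen 4 (rule 57): 101101000010101
Gen 5 (rule 126): 111111100111111
Gen 6 (rule 106): 100000101100001
Gen 7 (rule 110): 100001111100011
Gen 8 (rule 57): 011101000011010
Gen 9 (rule 126): 110111100111111
Gen 10 (rule 106): 111100101100001
Gen 11 (rule 110): 100101111100011
Gen 12 (rule 57): 010011000011010
Gen 13 (rule 126): 111111100111111
Gen 14 (rule 106): 100000101100001

Answer: 4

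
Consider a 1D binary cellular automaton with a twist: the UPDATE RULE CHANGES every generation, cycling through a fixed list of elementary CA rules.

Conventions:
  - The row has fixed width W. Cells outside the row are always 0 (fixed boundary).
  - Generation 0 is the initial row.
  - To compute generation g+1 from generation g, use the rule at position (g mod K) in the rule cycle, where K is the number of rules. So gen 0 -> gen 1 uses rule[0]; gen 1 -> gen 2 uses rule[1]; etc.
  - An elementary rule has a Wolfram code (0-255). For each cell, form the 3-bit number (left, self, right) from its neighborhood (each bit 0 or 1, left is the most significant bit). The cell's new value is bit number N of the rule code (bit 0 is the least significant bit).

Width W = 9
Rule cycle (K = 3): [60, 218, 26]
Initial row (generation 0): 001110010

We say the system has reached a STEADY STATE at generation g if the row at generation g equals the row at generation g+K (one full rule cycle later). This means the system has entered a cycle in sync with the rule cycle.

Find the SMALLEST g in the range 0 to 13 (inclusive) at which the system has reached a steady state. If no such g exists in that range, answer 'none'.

Gen 0: 001110010
Gen 1 (rule 60): 001001011
Gen 2 (rule 218): 010110011
Gen 3 (rule 26): 100101110
Gen 4 (rule 60): 110111001
Gen 5 (rule 218): 110111110
Gen 6 (rule 26): 100100001
Gen 7 (rule 60): 110110001
Gen 8 (rule 218): 110111010
Gen 9 (rule 26): 100100001
Gen 10 (rule 60): 110110001
Gen 11 (rule 218): 110111010
Gen 12 (rule 26): 100100001
Gen 13 (rule 60): 110110001
Gen 14 (rule 218): 110111010
Gen 15 (rule 26): 100100001
Gen 16 (rule 60): 110110001

Answer: 6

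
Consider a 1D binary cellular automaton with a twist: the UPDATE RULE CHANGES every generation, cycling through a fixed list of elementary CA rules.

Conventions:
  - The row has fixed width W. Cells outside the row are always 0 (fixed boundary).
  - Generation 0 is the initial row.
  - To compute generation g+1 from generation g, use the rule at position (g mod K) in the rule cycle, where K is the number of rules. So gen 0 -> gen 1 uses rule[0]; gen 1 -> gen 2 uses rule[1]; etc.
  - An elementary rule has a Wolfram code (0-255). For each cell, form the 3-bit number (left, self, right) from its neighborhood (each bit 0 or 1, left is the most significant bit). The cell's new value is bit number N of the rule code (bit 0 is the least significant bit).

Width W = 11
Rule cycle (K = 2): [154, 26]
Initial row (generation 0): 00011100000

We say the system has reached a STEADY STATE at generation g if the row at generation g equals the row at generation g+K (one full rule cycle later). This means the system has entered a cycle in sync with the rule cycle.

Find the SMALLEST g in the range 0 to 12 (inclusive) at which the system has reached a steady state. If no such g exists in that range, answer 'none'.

Answer: none

Derivation:
Gen 0: 00011100000
Gen 1 (rule 154): 00111010000
Gen 2 (rule 26): 01100001000
Gen 3 (rule 154): 11010010100
Gen 4 (rule 26): 10001100010
Gen 5 (rule 154): 01011010101
Gen 6 (rule 26): 10010000000
Gen 7 (rule 154): 01101000000
Gen 8 (rule 26): 11000100000
Gen 9 (rule 154): 10101010000
Gen 10 (rule 26): 00000001000
Gen 11 (rule 154): 00000010100
Gen 12 (rule 26): 00000100010
Gen 13 (rule 154): 00001010101
Gen 14 (rule 26): 00010000000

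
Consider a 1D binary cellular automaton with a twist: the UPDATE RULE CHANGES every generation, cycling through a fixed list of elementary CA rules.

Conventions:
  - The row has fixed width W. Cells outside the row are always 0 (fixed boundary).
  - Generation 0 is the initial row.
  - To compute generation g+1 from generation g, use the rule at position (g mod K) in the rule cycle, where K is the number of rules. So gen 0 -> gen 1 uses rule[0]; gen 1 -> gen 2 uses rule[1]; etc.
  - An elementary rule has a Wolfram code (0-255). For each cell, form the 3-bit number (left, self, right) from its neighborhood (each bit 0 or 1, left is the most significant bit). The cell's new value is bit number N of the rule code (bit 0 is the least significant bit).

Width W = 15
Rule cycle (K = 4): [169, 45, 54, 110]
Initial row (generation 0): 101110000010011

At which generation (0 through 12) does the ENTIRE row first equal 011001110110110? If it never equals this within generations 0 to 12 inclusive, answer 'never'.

Answer: 12

Derivation:
Gen 0: 101110000010011
Gen 1 (rule 169): 011100111000010
Gen 2 (rule 45): 010000100011010
Gen 3 (rule 54): 111001110100111
Gen 4 (rule 110): 101011011101101
Gen 5 (rule 169): 010110111011010
Gen 6 (rule 45): 011101100110110
Gen 7 (rule 54): 100010011001001
Gen 8 (rule 110): 100110111011011
Gen 9 (rule 169): 000101110110110
Gen 10 (rule 45): 110111001101100
Gen 11 (rule 54): 001000110010010
Gen 12 (rule 110): 011001110110110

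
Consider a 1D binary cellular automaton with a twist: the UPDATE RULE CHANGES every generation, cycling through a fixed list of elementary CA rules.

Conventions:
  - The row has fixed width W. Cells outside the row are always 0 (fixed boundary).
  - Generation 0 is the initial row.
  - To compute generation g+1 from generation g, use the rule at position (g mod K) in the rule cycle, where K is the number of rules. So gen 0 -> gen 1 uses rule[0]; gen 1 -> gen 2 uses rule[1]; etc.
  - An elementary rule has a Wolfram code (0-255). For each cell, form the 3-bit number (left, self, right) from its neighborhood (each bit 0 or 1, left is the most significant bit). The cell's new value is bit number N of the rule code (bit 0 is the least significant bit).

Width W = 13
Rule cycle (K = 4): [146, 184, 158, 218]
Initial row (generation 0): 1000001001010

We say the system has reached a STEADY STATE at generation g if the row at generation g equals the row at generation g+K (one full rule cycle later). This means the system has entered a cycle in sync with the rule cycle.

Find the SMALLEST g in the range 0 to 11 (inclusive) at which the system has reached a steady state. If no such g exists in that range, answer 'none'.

Answer: none

Derivation:
Gen 0: 1000001001010
Gen 1 (rule 146): 0100010110001
Gen 2 (rule 184): 0010001101000
Gen 3 (rule 158): 0111011001100
Gen 4 (rule 218): 1111011111110
Gen 5 (rule 146): 0110001111101
Gen 6 (rule 184): 0101001111010
Gen 7 (rule 158): 1101111110011
Gen 8 (rule 218): 1101111111111
Gen 9 (rule 146): 0000111111110
Gen 10 (rule 184): 0000111111101
Gen 11 (rule 158): 0001111111001
Gen 12 (rule 218): 0011111111110
Gen 13 (rule 146): 0101111111101
Gen 14 (rule 184): 0011111111010
Gen 15 (rule 158): 0111111110011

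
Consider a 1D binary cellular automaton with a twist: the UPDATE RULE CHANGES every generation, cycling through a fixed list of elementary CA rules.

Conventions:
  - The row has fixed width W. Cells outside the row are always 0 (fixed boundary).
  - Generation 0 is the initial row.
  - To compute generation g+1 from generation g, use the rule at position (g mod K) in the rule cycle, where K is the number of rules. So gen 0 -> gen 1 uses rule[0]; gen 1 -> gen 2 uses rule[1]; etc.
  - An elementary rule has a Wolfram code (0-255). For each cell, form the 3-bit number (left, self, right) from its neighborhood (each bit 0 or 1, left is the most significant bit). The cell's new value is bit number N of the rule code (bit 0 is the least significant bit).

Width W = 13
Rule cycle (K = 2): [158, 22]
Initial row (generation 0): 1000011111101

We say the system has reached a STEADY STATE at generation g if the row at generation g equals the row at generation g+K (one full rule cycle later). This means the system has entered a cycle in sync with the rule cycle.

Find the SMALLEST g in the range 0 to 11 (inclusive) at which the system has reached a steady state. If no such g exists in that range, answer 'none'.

Gen 0: 1000011111101
Gen 1 (rule 158): 1100111111001
Gen 2 (rule 22): 0011000000111
Gen 3 (rule 158): 0110100001110
Gen 4 (rule 22): 1000110010001
Gen 5 (rule 158): 1101101111011
Gen 6 (rule 22): 0000000000000
Gen 7 (rule 158): 0000000000000
Gen 8 (rule 22): 0000000000000
Gen 9 (rule 158): 0000000000000
Gen 10 (rule 22): 0000000000000
Gen 11 (rule 158): 0000000000000
Gen 12 (rule 22): 0000000000000
Gen 13 (rule 158): 0000000000000

Answer: 6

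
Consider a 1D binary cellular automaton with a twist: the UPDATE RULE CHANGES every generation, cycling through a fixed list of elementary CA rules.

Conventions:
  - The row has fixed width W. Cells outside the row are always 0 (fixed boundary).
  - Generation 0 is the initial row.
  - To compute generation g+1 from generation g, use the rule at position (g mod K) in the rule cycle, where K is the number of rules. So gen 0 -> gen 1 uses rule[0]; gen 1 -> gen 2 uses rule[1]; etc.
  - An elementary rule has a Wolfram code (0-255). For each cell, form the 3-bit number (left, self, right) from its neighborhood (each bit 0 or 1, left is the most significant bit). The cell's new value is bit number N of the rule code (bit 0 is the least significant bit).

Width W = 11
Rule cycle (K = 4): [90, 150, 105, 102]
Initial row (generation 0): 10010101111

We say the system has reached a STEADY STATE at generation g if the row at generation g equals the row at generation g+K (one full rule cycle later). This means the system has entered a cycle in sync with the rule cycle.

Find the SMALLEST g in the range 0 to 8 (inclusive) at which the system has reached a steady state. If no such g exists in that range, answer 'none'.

Gen 0: 10010101111
Gen 1 (rule 90): 01100001001
Gen 2 (rule 150): 10010011111
Gen 3 (rule 105): 00000010001
Gen 4 (rule 102): 00000110011
Gen 5 (rule 90): 00001111111
Gen 6 (rule 150): 00010111110
Gen 7 (rule 105): 11001100010
Gen 8 (rule 102): 01010100110
Gen 9 (rule 90): 10000011111
Gen 10 (rule 150): 11000101110
Gen 11 (rule 105): 11010011010
Gen 12 (rule 102): 01110101110

Answer: none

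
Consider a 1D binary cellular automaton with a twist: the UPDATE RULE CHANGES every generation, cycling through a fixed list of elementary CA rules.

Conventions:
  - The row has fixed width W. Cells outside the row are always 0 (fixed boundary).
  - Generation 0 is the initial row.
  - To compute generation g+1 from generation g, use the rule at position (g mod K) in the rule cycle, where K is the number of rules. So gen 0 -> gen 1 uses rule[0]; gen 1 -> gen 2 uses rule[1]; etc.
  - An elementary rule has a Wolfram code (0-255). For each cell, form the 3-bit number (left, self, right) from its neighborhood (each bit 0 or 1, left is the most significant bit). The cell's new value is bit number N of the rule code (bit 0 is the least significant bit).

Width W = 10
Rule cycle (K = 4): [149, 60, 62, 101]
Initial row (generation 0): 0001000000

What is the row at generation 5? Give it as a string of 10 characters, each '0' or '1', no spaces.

Answer: 1001000110

Derivation:
Gen 0: 0001000000
Gen 1 (rule 149): 1101111111
Gen 2 (rule 60): 1011000000
Gen 3 (rule 62): 1110100000
Gen 4 (rule 101): 0011101111
Gen 5 (rule 149): 1001000110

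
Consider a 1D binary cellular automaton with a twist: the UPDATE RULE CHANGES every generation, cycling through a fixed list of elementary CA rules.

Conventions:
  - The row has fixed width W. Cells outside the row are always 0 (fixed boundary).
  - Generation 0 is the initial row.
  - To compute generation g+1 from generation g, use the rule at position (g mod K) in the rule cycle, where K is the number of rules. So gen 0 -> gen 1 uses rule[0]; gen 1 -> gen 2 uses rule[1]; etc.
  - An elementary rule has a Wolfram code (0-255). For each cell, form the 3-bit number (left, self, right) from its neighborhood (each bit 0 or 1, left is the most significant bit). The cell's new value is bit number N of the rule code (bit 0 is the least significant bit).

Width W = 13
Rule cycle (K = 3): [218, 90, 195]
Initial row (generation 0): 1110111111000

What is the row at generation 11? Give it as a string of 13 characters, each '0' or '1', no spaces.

Gen 0: 1110111111000
Gen 1 (rule 218): 1110111111100
Gen 2 (rule 90): 1010100000110
Gen 3 (rule 195): 0000001111010
Gen 4 (rule 218): 0000011111001
Gen 5 (rule 90): 0000110001110
Gen 6 (rule 195): 1111010110110
Gen 7 (rule 218): 1111000110111
Gen 8 (rule 90): 1001101110101
Gen 9 (rule 195): 0010100110000
Gen 10 (rule 218): 0100011111000
Gen 11 (rule 90): 1010110001100

Answer: 1010110001100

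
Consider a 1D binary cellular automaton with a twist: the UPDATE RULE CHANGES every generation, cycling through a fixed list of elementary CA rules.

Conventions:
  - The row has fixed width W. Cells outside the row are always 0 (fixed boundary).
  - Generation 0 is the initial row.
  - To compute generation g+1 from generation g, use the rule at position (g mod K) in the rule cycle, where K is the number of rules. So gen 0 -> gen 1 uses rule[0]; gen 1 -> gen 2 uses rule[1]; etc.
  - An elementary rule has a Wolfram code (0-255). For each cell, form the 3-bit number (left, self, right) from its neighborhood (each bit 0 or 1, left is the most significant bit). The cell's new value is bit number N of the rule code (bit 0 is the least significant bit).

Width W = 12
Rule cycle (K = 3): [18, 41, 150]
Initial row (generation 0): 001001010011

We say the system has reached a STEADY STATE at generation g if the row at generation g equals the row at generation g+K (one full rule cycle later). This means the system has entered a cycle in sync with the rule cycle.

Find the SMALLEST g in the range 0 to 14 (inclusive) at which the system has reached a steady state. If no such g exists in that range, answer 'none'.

Gen 0: 001001010011
Gen 1 (rule 18): 010110001100
Gen 2 (rule 41): 001100101001
Gen 3 (rule 150): 010011101111
Gen 4 (rule 18): 101100000000
Gen 5 (rule 41): 011001111111
Gen 6 (rule 150): 100110111110
Gen 7 (rule 18): 011000000001
Gen 8 (rule 41): 010011111100
Gen 9 (rule 150): 111101111010
Gen 10 (rule 18): 000000000001
Gen 11 (rule 41): 111111111100
Gen 12 (rule 150): 011111111010
Gen 13 (rule 18): 100000000001
Gen 14 (rule 41): 001111111100
Gen 15 (rule 150): 010111111010
Gen 16 (rule 18): 100000000001
Gen 17 (rule 41): 001111111100

Answer: 13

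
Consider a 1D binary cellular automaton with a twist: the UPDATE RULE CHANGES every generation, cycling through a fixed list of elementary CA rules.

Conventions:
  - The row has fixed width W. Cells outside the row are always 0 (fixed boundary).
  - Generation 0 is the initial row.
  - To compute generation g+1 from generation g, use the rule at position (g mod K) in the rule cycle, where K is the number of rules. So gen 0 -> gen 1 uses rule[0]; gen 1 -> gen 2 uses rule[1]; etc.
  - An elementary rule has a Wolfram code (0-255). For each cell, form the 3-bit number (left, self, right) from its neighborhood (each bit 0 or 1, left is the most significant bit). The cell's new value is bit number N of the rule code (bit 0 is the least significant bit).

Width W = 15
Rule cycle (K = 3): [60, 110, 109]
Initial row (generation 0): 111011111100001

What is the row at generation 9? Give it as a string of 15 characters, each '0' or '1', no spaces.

Answer: 100100010110101

Derivation:
Gen 0: 111011111100001
Gen 1 (rule 60): 100110000010001
Gen 2 (rule 110): 101110000110011
Gen 3 (rule 109): 111010110110011
Gen 4 (rule 60): 100111101101010
Gen 5 (rule 110): 101100111111110
Gen 6 (rule 109): 111100100000010
Gen 7 (rule 60): 100010110000011
Gen 8 (rule 110): 100111110000111
Gen 9 (rule 109): 100100010110101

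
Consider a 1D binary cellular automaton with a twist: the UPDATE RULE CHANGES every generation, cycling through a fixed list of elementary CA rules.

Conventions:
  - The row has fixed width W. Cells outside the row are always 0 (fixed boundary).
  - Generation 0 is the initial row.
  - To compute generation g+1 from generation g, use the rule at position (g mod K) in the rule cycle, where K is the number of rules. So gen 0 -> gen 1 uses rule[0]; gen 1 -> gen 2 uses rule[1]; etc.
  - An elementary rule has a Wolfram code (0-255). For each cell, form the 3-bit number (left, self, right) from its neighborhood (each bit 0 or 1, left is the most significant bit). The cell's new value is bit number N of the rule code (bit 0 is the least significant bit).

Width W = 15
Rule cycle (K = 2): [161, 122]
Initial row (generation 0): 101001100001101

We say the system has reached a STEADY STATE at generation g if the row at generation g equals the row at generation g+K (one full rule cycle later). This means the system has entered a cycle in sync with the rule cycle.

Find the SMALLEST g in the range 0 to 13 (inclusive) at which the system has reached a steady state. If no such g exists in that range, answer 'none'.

Answer: 8

Derivation:
Gen 0: 101001100001101
Gen 1 (rule 161): 010000001100010
Gen 2 (rule 122): 101000011110101
Gen 3 (rule 161): 010011001101010
Gen 4 (rule 122): 101111111110101
Gen 5 (rule 161): 010111111101010
Gen 6 (rule 122): 101100000110101
Gen 7 (rule 161): 010001110001010
Gen 8 (rule 122): 101011011010101
Gen 9 (rule 161): 010100100101010
Gen 10 (rule 122): 101011011010101
Gen 11 (rule 161): 010100100101010
Gen 12 (rule 122): 101011011010101
Gen 13 (rule 161): 010100100101010
Gen 14 (rule 122): 101011011010101
Gen 15 (rule 161): 010100100101010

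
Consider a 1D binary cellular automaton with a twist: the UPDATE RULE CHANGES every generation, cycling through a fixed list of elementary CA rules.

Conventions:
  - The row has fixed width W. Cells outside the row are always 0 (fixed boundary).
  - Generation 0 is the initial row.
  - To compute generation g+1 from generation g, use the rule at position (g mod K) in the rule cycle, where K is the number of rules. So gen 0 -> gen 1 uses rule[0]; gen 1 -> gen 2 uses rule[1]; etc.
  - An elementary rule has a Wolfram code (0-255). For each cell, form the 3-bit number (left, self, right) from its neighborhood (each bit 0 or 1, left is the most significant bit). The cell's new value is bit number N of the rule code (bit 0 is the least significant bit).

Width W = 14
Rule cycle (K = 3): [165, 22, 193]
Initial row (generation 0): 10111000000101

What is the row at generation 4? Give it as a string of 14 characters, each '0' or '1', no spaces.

Answer: 00000010111110

Derivation:
Gen 0: 10111000000101
Gen 1 (rule 165): 11010011110111
Gen 2 (rule 22): 00011100000000
Gen 3 (rule 193): 11001101111111
Gen 4 (rule 165): 00000010111110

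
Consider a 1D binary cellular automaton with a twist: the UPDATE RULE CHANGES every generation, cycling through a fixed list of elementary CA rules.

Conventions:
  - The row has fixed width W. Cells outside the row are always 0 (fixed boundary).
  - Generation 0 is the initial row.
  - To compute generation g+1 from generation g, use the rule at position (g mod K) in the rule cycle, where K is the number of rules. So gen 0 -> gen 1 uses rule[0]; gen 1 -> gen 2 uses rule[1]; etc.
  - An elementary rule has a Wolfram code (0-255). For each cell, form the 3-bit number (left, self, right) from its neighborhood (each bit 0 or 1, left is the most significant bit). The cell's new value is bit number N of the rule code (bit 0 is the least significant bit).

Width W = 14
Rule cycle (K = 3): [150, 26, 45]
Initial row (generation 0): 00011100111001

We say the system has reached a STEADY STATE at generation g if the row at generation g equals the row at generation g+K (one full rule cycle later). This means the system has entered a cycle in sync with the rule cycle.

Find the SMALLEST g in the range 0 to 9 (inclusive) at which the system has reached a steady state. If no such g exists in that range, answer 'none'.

Gen 0: 00011100111001
Gen 1 (rule 150): 00101011010111
Gen 2 (rule 26): 01000010000100
Gen 3 (rule 45): 01011010110101
Gen 4 (rule 150): 11000010000101
Gen 5 (rule 26): 10100101001000
Gen 6 (rule 45): 11100111001011
Gen 7 (rule 150): 01011010111000
Gen 8 (rule 26): 10010000100100
Gen 9 (rule 45): 10010110100101
Gen 10 (rule 150): 11110000111101
Gen 11 (rule 26): 10001001100000
Gen 12 (rule 45): 10101001001111

Answer: none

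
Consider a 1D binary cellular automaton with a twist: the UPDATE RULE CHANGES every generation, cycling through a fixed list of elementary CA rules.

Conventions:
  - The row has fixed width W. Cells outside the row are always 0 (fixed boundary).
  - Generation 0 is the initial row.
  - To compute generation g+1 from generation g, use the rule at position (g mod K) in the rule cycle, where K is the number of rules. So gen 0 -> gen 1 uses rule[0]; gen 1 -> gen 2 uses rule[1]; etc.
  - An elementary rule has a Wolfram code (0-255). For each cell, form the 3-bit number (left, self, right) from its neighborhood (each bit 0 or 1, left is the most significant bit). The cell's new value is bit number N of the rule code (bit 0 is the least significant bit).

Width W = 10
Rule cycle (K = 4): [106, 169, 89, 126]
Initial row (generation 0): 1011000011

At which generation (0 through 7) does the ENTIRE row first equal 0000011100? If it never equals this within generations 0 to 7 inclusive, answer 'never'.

Answer: never

Derivation:
Gen 0: 1011000011
Gen 1 (rule 106): 0111000111
Gen 2 (rule 169): 0110010110
Gen 3 (rule 89): 0111000111
Gen 4 (rule 126): 1101101101
Gen 5 (rule 106): 1111111110
Gen 6 (rule 169): 1111111100
Gen 7 (rule 89): 1000000111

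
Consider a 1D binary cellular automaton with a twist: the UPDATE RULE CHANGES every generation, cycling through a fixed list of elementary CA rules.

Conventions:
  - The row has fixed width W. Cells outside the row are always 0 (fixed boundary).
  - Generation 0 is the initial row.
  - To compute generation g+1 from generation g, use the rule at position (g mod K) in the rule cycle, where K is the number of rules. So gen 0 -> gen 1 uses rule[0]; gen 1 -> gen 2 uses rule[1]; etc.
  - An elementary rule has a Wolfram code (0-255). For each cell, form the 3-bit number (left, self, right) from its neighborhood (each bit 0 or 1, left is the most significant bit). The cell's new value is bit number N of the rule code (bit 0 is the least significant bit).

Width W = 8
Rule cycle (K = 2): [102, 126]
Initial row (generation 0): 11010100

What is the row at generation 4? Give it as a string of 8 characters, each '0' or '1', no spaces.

Gen 0: 11010100
Gen 1 (rule 102): 01111100
Gen 2 (rule 126): 11000110
Gen 3 (rule 102): 01001010
Gen 4 (rule 126): 11111111

Answer: 11111111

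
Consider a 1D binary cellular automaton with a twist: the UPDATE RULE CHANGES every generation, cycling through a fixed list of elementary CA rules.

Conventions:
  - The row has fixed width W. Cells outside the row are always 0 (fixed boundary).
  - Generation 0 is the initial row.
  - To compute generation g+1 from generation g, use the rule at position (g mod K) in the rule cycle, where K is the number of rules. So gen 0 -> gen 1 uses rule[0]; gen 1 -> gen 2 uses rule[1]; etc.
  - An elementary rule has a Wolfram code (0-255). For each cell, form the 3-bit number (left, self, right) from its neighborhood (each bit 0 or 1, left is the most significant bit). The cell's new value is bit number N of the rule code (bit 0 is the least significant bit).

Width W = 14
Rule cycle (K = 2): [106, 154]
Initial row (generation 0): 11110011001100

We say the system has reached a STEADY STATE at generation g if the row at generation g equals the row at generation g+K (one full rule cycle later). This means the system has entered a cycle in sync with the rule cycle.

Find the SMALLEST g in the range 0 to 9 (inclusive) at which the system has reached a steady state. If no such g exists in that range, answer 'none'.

Gen 0: 11110011001100
Gen 1 (rule 106): 10010111011100
Gen 2 (rule 154): 01100110011010
Gen 3 (rule 106): 11101110111100
Gen 4 (rule 154): 11001100111010
Gen 5 (rule 106): 11011101101100
Gen 6 (rule 154): 10011001001010
Gen 7 (rule 106): 00111010010100
Gen 8 (rule 154): 01110001100010
Gen 9 (rule 106): 11010011100100
Gen 10 (rule 154): 10001111011010
Gen 11 (rule 106): 00011001111100

Answer: none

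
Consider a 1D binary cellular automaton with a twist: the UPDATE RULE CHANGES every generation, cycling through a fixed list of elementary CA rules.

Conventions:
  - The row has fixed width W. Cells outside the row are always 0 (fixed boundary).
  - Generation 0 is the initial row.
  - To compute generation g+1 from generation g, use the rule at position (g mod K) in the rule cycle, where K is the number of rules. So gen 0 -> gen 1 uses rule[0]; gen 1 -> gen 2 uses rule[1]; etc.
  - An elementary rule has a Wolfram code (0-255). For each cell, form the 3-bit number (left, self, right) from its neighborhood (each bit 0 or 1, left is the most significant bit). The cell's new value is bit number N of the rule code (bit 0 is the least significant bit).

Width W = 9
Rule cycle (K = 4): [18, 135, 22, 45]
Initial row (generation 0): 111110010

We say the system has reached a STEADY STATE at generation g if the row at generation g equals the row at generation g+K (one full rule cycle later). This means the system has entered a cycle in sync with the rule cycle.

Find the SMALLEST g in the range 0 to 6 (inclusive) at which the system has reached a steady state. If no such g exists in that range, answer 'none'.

Answer: 6

Derivation:
Gen 0: 111110010
Gen 1 (rule 18): 000001101
Gen 2 (rule 135): 111110001
Gen 3 (rule 22): 000001011
Gen 4 (rule 45): 111101110
Gen 5 (rule 18): 000000001
Gen 6 (rule 135): 111111111
Gen 7 (rule 22): 000000000
Gen 8 (rule 45): 111111111
Gen 9 (rule 18): 000000000
Gen 10 (rule 135): 111111111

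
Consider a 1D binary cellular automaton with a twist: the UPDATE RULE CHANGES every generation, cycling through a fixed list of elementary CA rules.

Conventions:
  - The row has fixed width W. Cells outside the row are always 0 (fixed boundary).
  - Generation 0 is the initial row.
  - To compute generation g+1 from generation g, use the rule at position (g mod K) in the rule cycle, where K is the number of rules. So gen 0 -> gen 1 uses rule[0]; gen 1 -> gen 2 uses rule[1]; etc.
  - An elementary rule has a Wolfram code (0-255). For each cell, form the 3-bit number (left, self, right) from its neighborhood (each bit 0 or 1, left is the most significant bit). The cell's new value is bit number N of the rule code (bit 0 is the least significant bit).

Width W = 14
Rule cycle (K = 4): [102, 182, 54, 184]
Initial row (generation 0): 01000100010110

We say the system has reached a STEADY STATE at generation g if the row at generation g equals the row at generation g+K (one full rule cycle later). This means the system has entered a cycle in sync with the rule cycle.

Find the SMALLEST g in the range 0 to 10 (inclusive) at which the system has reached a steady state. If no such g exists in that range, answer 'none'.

Answer: none

Derivation:
Gen 0: 01000100010110
Gen 1 (rule 102): 11001100111010
Gen 2 (rule 182): 00110011010111
Gen 3 (rule 54): 01001100111000
Gen 4 (rule 184): 00101010110100
Gen 5 (rule 102): 01111111011100
Gen 6 (rule 182): 10111110101010
Gen 7 (rule 54): 11000001111111
Gen 8 (rule 184): 10100001111110
Gen 9 (rule 102): 11100010000010
Gen 10 (rule 182): 01010111000111
Gen 11 (rule 54): 11111000101000
Gen 12 (rule 184): 11110100010100
Gen 13 (rule 102): 00011100111100
Gen 14 (rule 182): 00101011011010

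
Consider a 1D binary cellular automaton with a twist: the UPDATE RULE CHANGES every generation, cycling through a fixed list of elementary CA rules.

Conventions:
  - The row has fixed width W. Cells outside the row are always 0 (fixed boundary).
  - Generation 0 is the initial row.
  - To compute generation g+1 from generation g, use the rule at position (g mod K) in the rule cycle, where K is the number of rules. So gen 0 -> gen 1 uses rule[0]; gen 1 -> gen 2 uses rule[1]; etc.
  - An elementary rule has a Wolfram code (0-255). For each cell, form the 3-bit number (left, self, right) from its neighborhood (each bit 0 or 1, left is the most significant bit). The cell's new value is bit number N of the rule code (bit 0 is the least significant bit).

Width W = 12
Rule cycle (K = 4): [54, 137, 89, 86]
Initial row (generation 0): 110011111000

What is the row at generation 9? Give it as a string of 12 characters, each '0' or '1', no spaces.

Gen 0: 110011111000
Gen 1 (rule 54): 001100000100
Gen 2 (rule 137): 101001110001
Gen 3 (rule 89): 000101011100
Gen 4 (rule 86): 001101000110
Gen 5 (rule 54): 010011101001
Gen 6 (rule 137): 000011000000
Gen 7 (rule 89): 111011111111
Gen 8 (rule 86): 001000000001
Gen 9 (rule 54): 011100000011

Answer: 011100000011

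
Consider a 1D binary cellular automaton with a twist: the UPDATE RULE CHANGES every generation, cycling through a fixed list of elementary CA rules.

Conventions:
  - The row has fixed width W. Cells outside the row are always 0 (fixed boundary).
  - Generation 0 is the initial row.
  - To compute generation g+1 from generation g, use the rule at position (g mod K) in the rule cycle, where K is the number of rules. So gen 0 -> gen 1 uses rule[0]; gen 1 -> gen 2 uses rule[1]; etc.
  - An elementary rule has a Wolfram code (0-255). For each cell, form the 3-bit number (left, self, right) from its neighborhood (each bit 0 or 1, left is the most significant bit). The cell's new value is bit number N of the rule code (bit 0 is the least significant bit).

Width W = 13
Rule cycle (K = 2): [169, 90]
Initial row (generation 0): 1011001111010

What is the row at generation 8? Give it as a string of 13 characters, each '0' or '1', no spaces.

Answer: 0011111000001

Derivation:
Gen 0: 1011001111010
Gen 1 (rule 169): 0110001110100
Gen 2 (rule 90): 1111011010010
Gen 3 (rule 169): 1110110100000
Gen 4 (rule 90): 1010110010000
Gen 5 (rule 169): 0101100000111
Gen 6 (rule 90): 1001110001101
Gen 7 (rule 169): 0001100101010
Gen 8 (rule 90): 0011111000001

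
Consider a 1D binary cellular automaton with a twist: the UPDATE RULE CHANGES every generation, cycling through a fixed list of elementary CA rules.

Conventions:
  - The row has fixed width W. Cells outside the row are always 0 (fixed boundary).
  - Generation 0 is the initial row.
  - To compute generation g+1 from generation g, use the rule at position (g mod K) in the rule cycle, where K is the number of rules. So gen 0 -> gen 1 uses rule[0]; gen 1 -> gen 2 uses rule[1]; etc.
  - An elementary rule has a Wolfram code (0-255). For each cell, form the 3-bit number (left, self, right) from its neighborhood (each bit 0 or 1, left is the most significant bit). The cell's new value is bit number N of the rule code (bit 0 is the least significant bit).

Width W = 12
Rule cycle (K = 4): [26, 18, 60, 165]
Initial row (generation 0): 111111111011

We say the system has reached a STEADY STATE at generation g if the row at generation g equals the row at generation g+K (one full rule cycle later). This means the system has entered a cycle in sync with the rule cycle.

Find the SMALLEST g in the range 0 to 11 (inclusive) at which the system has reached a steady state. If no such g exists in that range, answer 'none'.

Answer: none

Derivation:
Gen 0: 111111111011
Gen 1 (rule 26): 100000000010
Gen 2 (rule 18): 010000000101
Gen 3 (rule 60): 011000000111
Gen 4 (rule 165): 000011110010
Gen 5 (rule 26): 000110001101
Gen 6 (rule 18): 001001010000
Gen 7 (rule 60): 001101111000
Gen 8 (rule 165): 100010110011
Gen 9 (rule 26): 010100101110
Gen 10 (rule 18): 100011000001
Gen 11 (rule 60): 110010100001
Gen 12 (rule 165): 000011101101
Gen 13 (rule 26): 000110001000
Gen 14 (rule 18): 001001010100
Gen 15 (rule 60): 001101111110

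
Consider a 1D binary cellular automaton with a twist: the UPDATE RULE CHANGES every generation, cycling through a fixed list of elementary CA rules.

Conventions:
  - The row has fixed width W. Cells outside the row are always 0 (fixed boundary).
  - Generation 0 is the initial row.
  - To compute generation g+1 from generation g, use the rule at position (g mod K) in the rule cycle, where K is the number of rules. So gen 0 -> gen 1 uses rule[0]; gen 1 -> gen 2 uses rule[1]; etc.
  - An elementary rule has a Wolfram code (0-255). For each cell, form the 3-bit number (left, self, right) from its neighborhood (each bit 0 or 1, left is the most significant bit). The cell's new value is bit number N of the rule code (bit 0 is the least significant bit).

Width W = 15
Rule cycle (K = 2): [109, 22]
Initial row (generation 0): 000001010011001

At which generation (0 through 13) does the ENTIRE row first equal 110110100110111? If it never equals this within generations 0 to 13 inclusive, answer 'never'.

Answer: never

Derivation:
Gen 0: 000001010011001
Gen 1 (rule 109): 111101110011001
Gen 2 (rule 22): 000000001100111
Gen 3 (rule 109): 111111101100101
Gen 4 (rule 22): 000000000011101
Gen 5 (rule 109): 111111111010111
Gen 6 (rule 22): 000000000010000
Gen 7 (rule 109): 111111111010111
Gen 8 (rule 22): 000000000010000
Gen 9 (rule 109): 111111111010111
Gen 10 (rule 22): 000000000010000
Gen 11 (rule 109): 111111111010111
Gen 12 (rule 22): 000000000010000
Gen 13 (rule 109): 111111111010111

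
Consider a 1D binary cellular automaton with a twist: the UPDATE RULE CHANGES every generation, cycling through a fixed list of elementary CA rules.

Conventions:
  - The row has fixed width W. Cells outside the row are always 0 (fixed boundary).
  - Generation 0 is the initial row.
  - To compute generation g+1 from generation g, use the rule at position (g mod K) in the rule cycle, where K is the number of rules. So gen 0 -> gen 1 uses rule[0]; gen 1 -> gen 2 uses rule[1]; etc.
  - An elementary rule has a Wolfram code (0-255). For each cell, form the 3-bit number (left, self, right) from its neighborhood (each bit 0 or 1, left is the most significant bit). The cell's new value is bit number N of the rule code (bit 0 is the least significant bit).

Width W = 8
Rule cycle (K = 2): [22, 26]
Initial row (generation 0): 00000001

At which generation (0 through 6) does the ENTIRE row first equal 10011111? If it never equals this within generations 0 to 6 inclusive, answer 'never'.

Answer: never

Derivation:
Gen 0: 00000001
Gen 1 (rule 22): 00000011
Gen 2 (rule 26): 00000110
Gen 3 (rule 22): 00001001
Gen 4 (rule 26): 00010110
Gen 5 (rule 22): 00110001
Gen 6 (rule 26): 01101010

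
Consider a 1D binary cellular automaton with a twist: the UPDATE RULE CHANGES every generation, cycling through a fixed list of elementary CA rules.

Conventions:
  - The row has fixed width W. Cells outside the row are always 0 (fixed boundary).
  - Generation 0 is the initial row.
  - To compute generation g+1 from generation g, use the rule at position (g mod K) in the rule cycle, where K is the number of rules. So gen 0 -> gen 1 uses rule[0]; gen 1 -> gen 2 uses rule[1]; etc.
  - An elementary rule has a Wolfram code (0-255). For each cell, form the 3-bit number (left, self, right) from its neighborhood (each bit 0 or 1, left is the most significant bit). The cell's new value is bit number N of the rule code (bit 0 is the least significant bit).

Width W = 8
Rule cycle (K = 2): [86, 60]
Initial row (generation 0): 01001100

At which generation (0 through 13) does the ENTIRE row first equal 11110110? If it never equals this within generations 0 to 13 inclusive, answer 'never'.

Gen 0: 01001100
Gen 1 (rule 86): 11110110
Gen 2 (rule 60): 10001101
Gen 3 (rule 86): 11010101
Gen 4 (rule 60): 10111111
Gen 5 (rule 86): 10000001
Gen 6 (rule 60): 11000001
Gen 7 (rule 86): 01100011
Gen 8 (rule 60): 01010010
Gen 9 (rule 86): 11011111
Gen 10 (rule 60): 10110000
Gen 11 (rule 86): 10011000
Gen 12 (rule 60): 11010100
Gen 13 (rule 86): 01010110

Answer: 1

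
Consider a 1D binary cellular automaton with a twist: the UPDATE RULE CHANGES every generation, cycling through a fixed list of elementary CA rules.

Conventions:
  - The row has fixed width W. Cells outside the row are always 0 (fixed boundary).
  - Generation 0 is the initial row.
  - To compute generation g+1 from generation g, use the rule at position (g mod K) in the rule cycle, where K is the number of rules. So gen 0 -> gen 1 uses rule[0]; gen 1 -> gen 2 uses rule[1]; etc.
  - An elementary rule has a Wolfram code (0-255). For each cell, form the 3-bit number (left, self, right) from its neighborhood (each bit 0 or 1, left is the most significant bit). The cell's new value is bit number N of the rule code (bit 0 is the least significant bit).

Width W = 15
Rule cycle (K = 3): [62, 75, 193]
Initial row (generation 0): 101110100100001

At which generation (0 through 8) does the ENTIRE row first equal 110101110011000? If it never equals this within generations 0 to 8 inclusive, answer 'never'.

Answer: never

Derivation:
Gen 0: 101110100100001
Gen 1 (rule 62): 111001111110011
Gen 2 (rule 75): 101011000010111
Gen 3 (rule 193): 000001011000011
Gen 4 (rule 62): 000011110100110
Gen 5 (rule 75): 111110010001110
Gen 6 (rule 193): 011110000100110
Gen 7 (rule 62): 110001001111101
Gen 8 (rule 75): 110110011000100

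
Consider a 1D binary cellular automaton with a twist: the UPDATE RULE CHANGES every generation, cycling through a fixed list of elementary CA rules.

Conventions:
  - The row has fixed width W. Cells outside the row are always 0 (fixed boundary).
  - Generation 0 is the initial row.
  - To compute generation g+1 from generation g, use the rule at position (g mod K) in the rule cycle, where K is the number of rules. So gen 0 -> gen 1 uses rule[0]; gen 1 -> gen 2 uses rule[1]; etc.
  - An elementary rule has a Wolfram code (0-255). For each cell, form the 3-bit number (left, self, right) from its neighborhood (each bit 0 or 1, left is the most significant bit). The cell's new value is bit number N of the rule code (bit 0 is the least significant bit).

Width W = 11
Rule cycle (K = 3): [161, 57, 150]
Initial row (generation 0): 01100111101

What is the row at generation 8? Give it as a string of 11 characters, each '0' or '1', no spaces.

Gen 0: 01100111101
Gen 1 (rule 161): 00000011010
Gen 2 (rule 57): 11111010101
Gen 3 (rule 150): 01110010101
Gen 4 (rule 161): 00100001010
Gen 5 (rule 57): 10011100101
Gen 6 (rule 150): 11101011101
Gen 7 (rule 161): 01010101010
Gen 8 (rule 57): 00101010101

Answer: 00101010101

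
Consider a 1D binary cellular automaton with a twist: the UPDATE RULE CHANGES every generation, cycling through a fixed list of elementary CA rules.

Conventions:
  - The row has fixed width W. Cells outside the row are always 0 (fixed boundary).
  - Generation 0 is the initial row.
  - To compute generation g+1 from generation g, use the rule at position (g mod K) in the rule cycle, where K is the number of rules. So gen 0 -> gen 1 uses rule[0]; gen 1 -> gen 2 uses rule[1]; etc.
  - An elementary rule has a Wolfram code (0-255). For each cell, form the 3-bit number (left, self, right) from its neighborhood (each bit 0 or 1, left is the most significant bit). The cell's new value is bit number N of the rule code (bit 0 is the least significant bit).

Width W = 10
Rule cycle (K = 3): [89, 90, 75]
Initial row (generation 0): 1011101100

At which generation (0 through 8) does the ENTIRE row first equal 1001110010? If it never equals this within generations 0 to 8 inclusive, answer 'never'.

Answer: 3

Derivation:
Gen 0: 1011101100
Gen 1 (rule 89): 0010101111
Gen 2 (rule 90): 0100001001
Gen 3 (rule 75): 1001110010
Gen 4 (rule 89): 0101011001
Gen 5 (rule 90): 1000011110
Gen 6 (rule 75): 0011110010
Gen 7 (rule 89): 1010011001
Gen 8 (rule 90): 0001111110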